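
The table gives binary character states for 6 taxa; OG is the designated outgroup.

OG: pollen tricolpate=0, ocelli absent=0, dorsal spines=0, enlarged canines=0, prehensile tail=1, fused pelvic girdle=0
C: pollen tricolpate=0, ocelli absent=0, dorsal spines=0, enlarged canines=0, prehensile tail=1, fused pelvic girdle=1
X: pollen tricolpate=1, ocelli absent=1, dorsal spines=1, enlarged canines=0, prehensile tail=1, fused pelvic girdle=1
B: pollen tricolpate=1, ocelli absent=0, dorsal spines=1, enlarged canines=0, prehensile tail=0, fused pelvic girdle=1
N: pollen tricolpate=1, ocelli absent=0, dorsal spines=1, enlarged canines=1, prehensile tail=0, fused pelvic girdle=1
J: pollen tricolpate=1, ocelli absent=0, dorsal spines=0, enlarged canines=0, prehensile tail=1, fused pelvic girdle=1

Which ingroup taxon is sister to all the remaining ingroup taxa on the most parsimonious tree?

Character polarity is set by the outgroup: the derived state is whichever differs from the outgroup's state, so for prehensile tail the derived state is '0', and for the remaining characters it is '1'.
pollen tricolpate: derived state '1' in B, J, N, and X only — synapomorphy for {B, J, N, X}.
ocelli absent (derived state '1') is unique to X (autapomorphy; uninformative for grouping).
dorsal spines: derived state '1' in B, N, and X only — synapomorphy for {B, N, X}.
enlarged canines: derived state '1' in N only — an autapomorphy, so it tells us nothing about relationships among taxa.
prehensile tail: derived state '0' in B and N only — synapomorphy for {B, N}.
All ingroup taxa share the derived state '1' for fused pelvic girdle; it defines the ingroup but does not resolve relationships within it.
Most parsimonious ingroup topology: (C,((X,(B,N)),J)).
C is sister to the clade containing all other ingroup taxa, so it is the earliest-diverging (most basal) ingroup lineage.

C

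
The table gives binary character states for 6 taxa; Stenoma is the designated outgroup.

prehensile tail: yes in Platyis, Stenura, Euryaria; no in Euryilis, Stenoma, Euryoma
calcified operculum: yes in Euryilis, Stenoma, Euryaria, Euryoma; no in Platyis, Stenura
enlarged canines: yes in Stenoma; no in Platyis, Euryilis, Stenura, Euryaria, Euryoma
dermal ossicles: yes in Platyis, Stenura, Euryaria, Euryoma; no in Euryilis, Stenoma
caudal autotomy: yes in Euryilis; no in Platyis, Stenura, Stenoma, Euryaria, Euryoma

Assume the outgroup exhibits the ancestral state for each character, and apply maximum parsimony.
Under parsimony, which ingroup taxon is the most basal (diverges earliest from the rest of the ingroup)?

Euryilis

Character polarity is set by the outgroup: the derived state is whichever differs from the outgroup's state, so for calcified operculum, enlarged canines the derived state is 'no', and for the remaining characters it is 'yes'.
prehensile tail (derived state 'yes') is shared by Euryaria, Platyis, and Stenura — a synapomorphy uniting that clade.
calcified operculum: derived state 'no' in Platyis and Stenura only — synapomorphy for {Platyis, Stenura}.
All ingroup taxa share the derived state 'no' for enlarged canines; it defines the ingroup but does not resolve relationships within it.
dermal ossicles: derived state 'yes' in Euryaria, Euryoma, Platyis, and Stenura only — synapomorphy for {Euryaria, Euryoma, Platyis, Stenura}.
caudal autotomy (derived state 'yes') is unique to Euryilis (autapomorphy; uninformative for grouping).
Most parsimonious ingroup topology: (((Euryaria,(Platyis,Stenura)),Euryoma),Euryilis).
Euryilis is sister to the clade containing all other ingroup taxa, so it is the earliest-diverging (most basal) ingroup lineage.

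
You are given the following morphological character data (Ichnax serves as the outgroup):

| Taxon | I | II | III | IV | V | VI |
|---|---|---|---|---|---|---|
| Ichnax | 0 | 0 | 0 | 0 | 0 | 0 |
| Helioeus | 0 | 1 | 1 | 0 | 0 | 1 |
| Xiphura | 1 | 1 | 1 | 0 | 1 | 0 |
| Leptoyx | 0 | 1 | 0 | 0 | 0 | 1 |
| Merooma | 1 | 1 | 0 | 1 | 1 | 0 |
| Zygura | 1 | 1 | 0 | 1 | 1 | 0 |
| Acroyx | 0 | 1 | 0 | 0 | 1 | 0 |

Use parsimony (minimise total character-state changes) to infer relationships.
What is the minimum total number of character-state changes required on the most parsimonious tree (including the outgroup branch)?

The outgroup has state '0' for every character, so '1' is the derived state throughout.
Only Merooma, Xiphura, and Zygura show the derived state '1' for I, supporting them as a clade.
All ingroup taxa share the derived state '1' for II; it defines the ingroup but does not resolve relationships within it.
III groups Helioeus and Xiphura, which is incompatible with the clades supported by the remaining characters; treating it as convergent (homoplasy) costs fewer steps than any alternative tree.
IV: derived state '1' in Merooma and Zygura only — synapomorphy for {Merooma, Zygura}.
V (derived state '1') is shared by Acroyx, Merooma, Xiphura, and Zygura — a synapomorphy uniting that clade.
VI: derived state '1' in Helioeus and Leptoyx only — synapomorphy for {Helioeus, Leptoyx}.
Most parsimonious ingroup topology: ((Helioeus,Leptoyx),((Xiphura,(Merooma,Zygura)),Acroyx)).
Changes per character on this tree: I: 1; II: 1; III: 2; IV: 1; V: 1; VI: 1.
Total = 7.

7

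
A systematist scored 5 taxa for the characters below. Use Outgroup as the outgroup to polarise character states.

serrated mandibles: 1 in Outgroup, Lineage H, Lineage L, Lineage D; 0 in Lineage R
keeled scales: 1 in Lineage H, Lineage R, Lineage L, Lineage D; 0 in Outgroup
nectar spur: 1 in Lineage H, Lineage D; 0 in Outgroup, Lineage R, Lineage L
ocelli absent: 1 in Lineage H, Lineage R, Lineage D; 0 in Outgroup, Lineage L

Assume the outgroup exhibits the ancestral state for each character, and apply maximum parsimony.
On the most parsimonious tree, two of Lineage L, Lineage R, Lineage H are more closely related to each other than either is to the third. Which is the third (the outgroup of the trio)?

Character polarity is set by the outgroup: the derived state is whichever differs from the outgroup's state, so for serrated mandibles the derived state is '0', and for the remaining characters it is '1'.
serrated mandibles: derived state '0' in Lineage R only — an autapomorphy, so it tells us nothing about relationships among taxa.
keeled scales (derived state '1') is shared by all ingroup taxa — unites the whole ingroup.
Only Lineage D and Lineage H show the derived state '1' for nectar spur, supporting them as a clade.
ocelli absent (derived state '1') is shared by Lineage D, Lineage H, and Lineage R — a synapomorphy uniting that clade.
Most parsimonious ingroup topology: (((Lineage H,Lineage D),Lineage R),Lineage L).
Lineage H and Lineage R share a more recent common ancestor with each other than either does with Lineage L, so Lineage L is the least closely related of the three.

Lineage L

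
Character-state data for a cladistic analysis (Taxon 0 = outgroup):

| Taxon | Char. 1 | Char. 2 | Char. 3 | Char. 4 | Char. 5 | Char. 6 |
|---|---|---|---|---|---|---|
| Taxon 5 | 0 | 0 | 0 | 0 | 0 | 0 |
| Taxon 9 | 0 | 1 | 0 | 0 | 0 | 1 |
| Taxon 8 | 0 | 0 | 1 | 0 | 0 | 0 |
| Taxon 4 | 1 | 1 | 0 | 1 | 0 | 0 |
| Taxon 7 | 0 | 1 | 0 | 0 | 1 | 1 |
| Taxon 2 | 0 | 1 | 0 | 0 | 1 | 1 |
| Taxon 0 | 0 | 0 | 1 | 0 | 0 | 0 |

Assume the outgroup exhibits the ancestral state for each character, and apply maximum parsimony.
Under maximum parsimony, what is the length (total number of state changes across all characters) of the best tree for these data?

6

Character polarity is set by the outgroup: the derived state is whichever differs from the outgroup's state, so for Char. 3 the derived state is '0', and for the remaining characters it is '1'.
Char. 1 (derived state '1') is unique to Taxon 4 (autapomorphy; uninformative for grouping).
Only Taxon 2, Taxon 4, Taxon 7, and Taxon 9 show the derived state '1' for Char. 2, supporting them as a clade.
Char. 3: derived state '0' in Taxon 2, Taxon 4, Taxon 5, Taxon 7, and Taxon 9 only — synapomorphy for {Taxon 2, Taxon 4, Taxon 5, Taxon 7, Taxon 9}.
Char. 4 (derived state '1') is unique to Taxon 4 (autapomorphy; uninformative for grouping).
Only Taxon 2 and Taxon 7 show the derived state '1' for Char. 5, supporting them as a clade.
Char. 6 (derived state '1') is shared by Taxon 2, Taxon 7, and Taxon 9 — a synapomorphy uniting that clade.
Most parsimonious ingroup topology: (((((Taxon 2,Taxon 7),Taxon 9),Taxon 4),Taxon 5),Taxon 8).
Changes per character on this tree: Char. 1: 1; Char. 2: 1; Char. 3: 1; Char. 4: 1; Char. 5: 1; Char. 6: 1.
Total = 6.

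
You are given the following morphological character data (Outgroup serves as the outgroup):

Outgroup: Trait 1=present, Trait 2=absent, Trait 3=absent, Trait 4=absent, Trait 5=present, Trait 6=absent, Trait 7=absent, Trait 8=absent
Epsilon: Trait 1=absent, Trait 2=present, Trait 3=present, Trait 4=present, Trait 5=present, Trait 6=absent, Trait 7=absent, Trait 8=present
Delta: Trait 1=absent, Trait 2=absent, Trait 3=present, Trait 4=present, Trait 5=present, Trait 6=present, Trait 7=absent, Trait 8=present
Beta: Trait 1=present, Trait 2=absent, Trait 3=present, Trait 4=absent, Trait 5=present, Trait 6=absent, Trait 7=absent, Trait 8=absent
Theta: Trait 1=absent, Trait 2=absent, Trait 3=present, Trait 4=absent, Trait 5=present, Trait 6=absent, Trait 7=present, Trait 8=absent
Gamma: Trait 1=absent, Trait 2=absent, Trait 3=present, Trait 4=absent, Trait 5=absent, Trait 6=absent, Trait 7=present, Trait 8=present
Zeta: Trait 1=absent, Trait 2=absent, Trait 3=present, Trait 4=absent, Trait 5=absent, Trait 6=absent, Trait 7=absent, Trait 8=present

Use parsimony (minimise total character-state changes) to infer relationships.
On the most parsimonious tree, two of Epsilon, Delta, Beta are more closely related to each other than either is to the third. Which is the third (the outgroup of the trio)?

Beta

Character polarity is set by the outgroup: the derived state is whichever differs from the outgroup's state, so for Trait 1, Trait 5 the derived state is 'absent', and for the remaining characters it is 'present'.
Only Delta, Epsilon, Gamma, Theta, and Zeta show the derived state 'absent' for Trait 1, supporting them as a clade.
Trait 2 (derived state 'present') is unique to Epsilon (autapomorphy; uninformative for grouping).
Trait 3 (derived state 'present') is shared by all ingroup taxa — unites the whole ingroup.
Trait 4 (derived state 'present') is shared by Delta and Epsilon — a synapomorphy uniting that clade.
Only Gamma and Zeta show the derived state 'absent' for Trait 5, supporting them as a clade.
Trait 6 (derived state 'present') is unique to Delta (autapomorphy; uninformative for grouping).
Trait 7 (state 'present') occurs in Gamma and Theta but conflicts with the nesting implied by the other characters — most parsimoniously interpreted as homoplasy.
Only Delta, Epsilon, Gamma, and Zeta show the derived state 'present' for Trait 8, supporting them as a clade.
Most parsimonious ingroup topology: ((((Epsilon,Delta),(Gamma,Zeta)),Theta),Beta).
Epsilon and Delta share a more recent common ancestor with each other than either does with Beta, so Beta is the least closely related of the three.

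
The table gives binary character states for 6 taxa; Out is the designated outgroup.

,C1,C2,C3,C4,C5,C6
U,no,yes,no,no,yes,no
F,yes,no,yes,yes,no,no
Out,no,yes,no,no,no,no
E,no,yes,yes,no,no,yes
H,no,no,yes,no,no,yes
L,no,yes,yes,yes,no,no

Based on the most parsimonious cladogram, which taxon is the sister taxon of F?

Character polarity is set by the outgroup: the derived state is whichever differs from the outgroup's state, so for C2 the derived state is 'no', and for the remaining characters it is 'yes'.
C1: derived state 'yes' in F only — an autapomorphy, so it tells us nothing about relationships among taxa.
C2 groups F and H, which is incompatible with the clades supported by the remaining characters; treating it as convergent (homoplasy) costs fewer steps than any alternative tree.
C3: derived state 'yes' in E, F, H, and L only — synapomorphy for {E, F, H, L}.
C4: derived state 'yes' in F and L only — synapomorphy for {F, L}.
C5: derived state 'yes' in U only — an autapomorphy, so it tells us nothing about relationships among taxa.
Only E and H show the derived state 'yes' for C6, supporting them as a clade.
Most parsimonious ingroup topology: (((L,F),(E,H)),U).
F and L form a cherry on this tree, so they are sister taxa.

L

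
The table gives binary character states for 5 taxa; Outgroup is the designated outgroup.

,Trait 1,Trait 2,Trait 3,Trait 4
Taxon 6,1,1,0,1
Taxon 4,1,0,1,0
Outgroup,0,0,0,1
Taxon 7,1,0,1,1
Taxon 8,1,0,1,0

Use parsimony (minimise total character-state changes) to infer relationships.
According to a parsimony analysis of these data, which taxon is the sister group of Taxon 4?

Character polarity is set by the outgroup: the derived state is whichever differs from the outgroup's state, so for Trait 4 the derived state is '0', and for the remaining characters it is '1'.
Trait 1 (derived state '1') is shared by all ingroup taxa — unites the whole ingroup.
Trait 2: derived state '1' in Taxon 6 only — an autapomorphy, so it tells us nothing about relationships among taxa.
Trait 3: derived state '1' in Taxon 4, Taxon 7, and Taxon 8 only — synapomorphy for {Taxon 4, Taxon 7, Taxon 8}.
Trait 4: derived state '0' in Taxon 4 and Taxon 8 only — synapomorphy for {Taxon 4, Taxon 8}.
Most parsimonious ingroup topology: ((Taxon 7,(Taxon 8,Taxon 4)),Taxon 6).
Taxon 4 and Taxon 8 form a cherry on this tree, so they are sister taxa.

Taxon 8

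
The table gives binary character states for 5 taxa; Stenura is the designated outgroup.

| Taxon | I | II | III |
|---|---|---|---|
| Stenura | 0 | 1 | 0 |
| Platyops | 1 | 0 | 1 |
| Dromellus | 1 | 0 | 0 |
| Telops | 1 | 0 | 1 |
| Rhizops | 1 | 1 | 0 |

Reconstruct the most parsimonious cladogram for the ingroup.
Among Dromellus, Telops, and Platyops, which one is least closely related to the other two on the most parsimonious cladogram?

Dromellus

Character polarity is set by the outgroup: the derived state is whichever differs from the outgroup's state, so for II the derived state is '0', and for the remaining characters it is '1'.
All ingroup taxa share the derived state '1' for I; it defines the ingroup but does not resolve relationships within it.
II: derived state '0' in Dromellus, Platyops, and Telops only — synapomorphy for {Dromellus, Platyops, Telops}.
III (derived state '1') is shared by Platyops and Telops — a synapomorphy uniting that clade.
Most parsimonious ingroup topology: (((Platyops,Telops),Dromellus),Rhizops).
Telops and Platyops share a more recent common ancestor with each other than either does with Dromellus, so Dromellus is the least closely related of the three.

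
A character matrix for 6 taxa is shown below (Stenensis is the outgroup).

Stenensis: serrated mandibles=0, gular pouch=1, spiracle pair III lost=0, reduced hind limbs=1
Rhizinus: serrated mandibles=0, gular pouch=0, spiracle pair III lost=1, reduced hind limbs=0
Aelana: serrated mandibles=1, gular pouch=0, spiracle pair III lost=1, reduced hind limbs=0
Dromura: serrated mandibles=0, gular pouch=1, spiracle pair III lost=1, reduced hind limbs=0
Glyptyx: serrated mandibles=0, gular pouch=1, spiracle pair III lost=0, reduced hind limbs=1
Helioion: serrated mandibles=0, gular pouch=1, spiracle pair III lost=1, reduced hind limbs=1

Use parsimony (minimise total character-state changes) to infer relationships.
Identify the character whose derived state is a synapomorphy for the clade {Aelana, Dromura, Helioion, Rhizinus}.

Character polarity is set by the outgroup: the derived state is whichever differs from the outgroup's state, so for gular pouch, reduced hind limbs the derived state is '0', and for the remaining characters it is '1'.
serrated mandibles (derived state '1') is unique to Aelana (autapomorphy; uninformative for grouping).
gular pouch: derived state '0' in Aelana and Rhizinus only — synapomorphy for {Aelana, Rhizinus}.
Only Aelana, Dromura, Helioion, and Rhizinus show the derived state '1' for spiracle pair III lost, supporting them as a clade.
Only Aelana, Dromura, and Rhizinus show the derived state '0' for reduced hind limbs, supporting them as a clade.
Most parsimonious ingroup topology: ((((Rhizinus,Aelana),Dromura),Helioion),Glyptyx).
The clade {Aelana, Dromura, Helioion, Rhizinus} is supported by spiracle pair III lost: its derived state '1' occurs in exactly those taxa and in no other taxon (including the outgroup).

spiracle pair III lost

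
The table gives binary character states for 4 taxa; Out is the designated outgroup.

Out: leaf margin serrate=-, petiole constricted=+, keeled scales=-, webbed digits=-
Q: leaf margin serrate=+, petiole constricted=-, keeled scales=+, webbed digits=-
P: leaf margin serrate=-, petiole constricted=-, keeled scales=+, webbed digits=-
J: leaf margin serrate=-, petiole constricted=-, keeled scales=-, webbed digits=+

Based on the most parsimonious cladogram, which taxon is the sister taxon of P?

Q

Character polarity is set by the outgroup: the derived state is whichever differs from the outgroup's state, so for petiole constricted the derived state is '-', and for the remaining characters it is '+'.
leaf margin serrate: derived state '+' in Q only — an autapomorphy, so it tells us nothing about relationships among taxa.
All ingroup taxa share the derived state '-' for petiole constricted; it defines the ingroup but does not resolve relationships within it.
keeled scales: derived state '+' in P and Q only — synapomorphy for {P, Q}.
webbed digits: derived state '+' in J only — an autapomorphy, so it tells us nothing about relationships among taxa.
Most parsimonious ingroup topology: ((Q,P),J).
P and Q form a cherry on this tree, so they are sister taxa.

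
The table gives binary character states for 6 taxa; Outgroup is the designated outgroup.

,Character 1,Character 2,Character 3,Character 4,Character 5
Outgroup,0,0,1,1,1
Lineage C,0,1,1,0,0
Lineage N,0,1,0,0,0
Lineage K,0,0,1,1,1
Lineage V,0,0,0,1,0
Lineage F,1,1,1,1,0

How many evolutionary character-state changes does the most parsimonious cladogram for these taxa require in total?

6

Character polarity is set by the outgroup: the derived state is whichever differs from the outgroup's state, so for Character 3, Character 4, Character 5 the derived state is '0', and for the remaining characters it is '1'.
Character 1 (derived state '1') is unique to Lineage F (autapomorphy; uninformative for grouping).
Character 2: derived state '1' in Lineage C, Lineage F, and Lineage N only — synapomorphy for {Lineage C, Lineage F, Lineage N}.
Character 3 (state '0') occurs in Lineage N and Lineage V but conflicts with the nesting implied by the other characters — most parsimoniously interpreted as homoplasy.
Character 4: derived state '0' in Lineage C and Lineage N only — synapomorphy for {Lineage C, Lineage N}.
Character 5 (derived state '0') is shared by Lineage C, Lineage F, Lineage N, and Lineage V — a synapomorphy uniting that clade.
Most parsimonious ingroup topology: ((((Lineage C,Lineage N),Lineage F),Lineage V),Lineage K).
Changes per character on this tree: Character 1: 1; Character 2: 1; Character 3: 2; Character 4: 1; Character 5: 1.
Total = 6.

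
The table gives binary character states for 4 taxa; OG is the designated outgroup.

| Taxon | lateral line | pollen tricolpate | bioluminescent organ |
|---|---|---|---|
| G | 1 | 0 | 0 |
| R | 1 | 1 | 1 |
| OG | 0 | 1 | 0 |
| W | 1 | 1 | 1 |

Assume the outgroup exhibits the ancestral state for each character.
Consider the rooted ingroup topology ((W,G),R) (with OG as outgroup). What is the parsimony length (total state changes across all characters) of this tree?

Map each character onto ((W,G),R) (rooted by OG) and count the minimum state changes it requires (Fitch parsimony):
lateral line: 1; pollen tricolpate: 1; bioluminescent organ: 2.
Total tree length = 4.

4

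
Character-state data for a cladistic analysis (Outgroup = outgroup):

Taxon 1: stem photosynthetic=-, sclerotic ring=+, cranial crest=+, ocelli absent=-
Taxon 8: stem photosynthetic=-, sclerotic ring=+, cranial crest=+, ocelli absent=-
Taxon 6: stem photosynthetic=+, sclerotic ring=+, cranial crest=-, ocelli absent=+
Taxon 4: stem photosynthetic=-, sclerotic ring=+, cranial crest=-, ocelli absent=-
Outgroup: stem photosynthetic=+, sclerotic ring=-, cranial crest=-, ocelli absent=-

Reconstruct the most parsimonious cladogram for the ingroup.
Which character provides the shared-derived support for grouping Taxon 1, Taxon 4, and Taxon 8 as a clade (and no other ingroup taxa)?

stem photosynthetic

Character polarity is set by the outgroup: the derived state is whichever differs from the outgroup's state, so for stem photosynthetic the derived state is '-', and for the remaining characters it is '+'.
stem photosynthetic: derived state '-' in Taxon 1, Taxon 4, and Taxon 8 only — synapomorphy for {Taxon 1, Taxon 4, Taxon 8}.
sclerotic ring (derived state '+') is shared by all ingroup taxa — unites the whole ingroup.
cranial crest: derived state '+' in Taxon 1 and Taxon 8 only — synapomorphy for {Taxon 1, Taxon 8}.
ocelli absent: derived state '+' in Taxon 6 only — an autapomorphy, so it tells us nothing about relationships among taxa.
Most parsimonious ingroup topology: (((Taxon 1,Taxon 8),Taxon 4),Taxon 6).
The clade {Taxon 1, Taxon 4, Taxon 8} is supported by stem photosynthetic: its derived state '-' occurs in exactly those taxa and in no other taxon (including the outgroup).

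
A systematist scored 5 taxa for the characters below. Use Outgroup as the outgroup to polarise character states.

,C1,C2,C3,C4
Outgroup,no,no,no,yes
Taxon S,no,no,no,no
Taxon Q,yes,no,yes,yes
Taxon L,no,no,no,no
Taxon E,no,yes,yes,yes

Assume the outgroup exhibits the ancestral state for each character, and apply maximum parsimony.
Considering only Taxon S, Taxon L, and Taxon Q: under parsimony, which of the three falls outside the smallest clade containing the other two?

Taxon Q

Character polarity is set by the outgroup: the derived state is whichever differs from the outgroup's state, so for C4 the derived state is 'no', and for the remaining characters it is 'yes'.
C1 (derived state 'yes') is unique to Taxon Q (autapomorphy; uninformative for grouping).
C2 (derived state 'yes') is unique to Taxon E (autapomorphy; uninformative for grouping).
Only Taxon E and Taxon Q show the derived state 'yes' for C3, supporting them as a clade.
Only Taxon L and Taxon S show the derived state 'no' for C4, supporting them as a clade.
Most parsimonious ingroup topology: ((Taxon S,Taxon L),(Taxon Q,Taxon E)).
Taxon S and Taxon L share a more recent common ancestor with each other than either does with Taxon Q, so Taxon Q is the least closely related of the three.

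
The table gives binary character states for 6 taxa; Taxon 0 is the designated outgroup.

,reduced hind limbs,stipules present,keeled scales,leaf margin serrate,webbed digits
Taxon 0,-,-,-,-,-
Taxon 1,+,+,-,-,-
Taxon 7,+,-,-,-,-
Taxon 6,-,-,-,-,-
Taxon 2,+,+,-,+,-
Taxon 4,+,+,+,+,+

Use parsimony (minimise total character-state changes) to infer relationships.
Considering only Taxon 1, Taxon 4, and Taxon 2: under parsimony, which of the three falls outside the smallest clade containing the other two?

The outgroup has state '-' for every character, so '+' is the derived state throughout.
reduced hind limbs (derived state '+') is shared by Taxon 1, Taxon 2, Taxon 4, and Taxon 7 — a synapomorphy uniting that clade.
Only Taxon 1, Taxon 2, and Taxon 4 show the derived state '+' for stipules present, supporting them as a clade.
keeled scales: derived state '+' in Taxon 4 only — an autapomorphy, so it tells us nothing about relationships among taxa.
leaf margin serrate (derived state '+') is shared by Taxon 2 and Taxon 4 — a synapomorphy uniting that clade.
webbed digits: derived state '+' in Taxon 4 only — an autapomorphy, so it tells us nothing about relationships among taxa.
Most parsimonious ingroup topology: (((Taxon 1,(Taxon 2,Taxon 4)),Taxon 7),Taxon 6).
Taxon 2 and Taxon 4 share a more recent common ancestor with each other than either does with Taxon 1, so Taxon 1 is the least closely related of the three.

Taxon 1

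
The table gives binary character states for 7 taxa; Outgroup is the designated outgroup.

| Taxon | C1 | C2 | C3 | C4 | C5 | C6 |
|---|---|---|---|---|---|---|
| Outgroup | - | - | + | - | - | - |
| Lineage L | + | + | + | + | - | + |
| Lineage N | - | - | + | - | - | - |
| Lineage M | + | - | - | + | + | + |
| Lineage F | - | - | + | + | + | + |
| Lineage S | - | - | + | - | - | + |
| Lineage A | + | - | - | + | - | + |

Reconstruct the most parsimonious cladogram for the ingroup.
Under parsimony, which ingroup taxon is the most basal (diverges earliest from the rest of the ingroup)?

Character polarity is set by the outgroup: the derived state is whichever differs from the outgroup's state, so for C3 the derived state is '-', and for the remaining characters it is '+'.
C1: derived state '+' in Lineage A, Lineage L, and Lineage M only — synapomorphy for {Lineage A, Lineage L, Lineage M}.
C2 (derived state '+') is unique to Lineage L (autapomorphy; uninformative for grouping).
C3: derived state '-' in Lineage A and Lineage M only — synapomorphy for {Lineage A, Lineage M}.
C4: derived state '+' in Lineage A, Lineage F, Lineage L, and Lineage M only — synapomorphy for {Lineage A, Lineage F, Lineage L, Lineage M}.
C5 (state '+') occurs in Lineage F and Lineage M but conflicts with the nesting implied by the other characters — most parsimoniously interpreted as homoplasy.
Only Lineage A, Lineage F, Lineage L, Lineage M, and Lineage S show the derived state '+' for C6, supporting them as a clade.
Most parsimonious ingroup topology: ((((Lineage L,(Lineage M,Lineage A)),Lineage F),Lineage S),Lineage N).
Lineage N is sister to the clade containing all other ingroup taxa, so it is the earliest-diverging (most basal) ingroup lineage.

Lineage N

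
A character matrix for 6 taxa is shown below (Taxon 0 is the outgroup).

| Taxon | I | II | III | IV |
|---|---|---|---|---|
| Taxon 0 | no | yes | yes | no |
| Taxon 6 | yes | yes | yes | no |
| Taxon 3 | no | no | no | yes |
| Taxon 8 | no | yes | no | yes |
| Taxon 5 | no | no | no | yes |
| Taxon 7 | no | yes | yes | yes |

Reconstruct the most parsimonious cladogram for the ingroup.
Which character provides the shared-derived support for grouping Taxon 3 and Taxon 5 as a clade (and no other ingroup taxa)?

Character polarity is set by the outgroup: the derived state is whichever differs from the outgroup's state, so for II, III the derived state is 'no', and for the remaining characters it is 'yes'.
I (derived state 'yes') is unique to Taxon 6 (autapomorphy; uninformative for grouping).
II (derived state 'no') is shared by Taxon 3 and Taxon 5 — a synapomorphy uniting that clade.
Only Taxon 3, Taxon 5, and Taxon 8 show the derived state 'no' for III, supporting them as a clade.
Only Taxon 3, Taxon 5, Taxon 7, and Taxon 8 show the derived state 'yes' for IV, supporting them as a clade.
Most parsimonious ingroup topology: (Taxon 6,(((Taxon 3,Taxon 5),Taxon 8),Taxon 7)).
The clade {Taxon 3, Taxon 5} is supported by II: its derived state 'no' occurs in exactly those taxa and in no other taxon (including the outgroup).

II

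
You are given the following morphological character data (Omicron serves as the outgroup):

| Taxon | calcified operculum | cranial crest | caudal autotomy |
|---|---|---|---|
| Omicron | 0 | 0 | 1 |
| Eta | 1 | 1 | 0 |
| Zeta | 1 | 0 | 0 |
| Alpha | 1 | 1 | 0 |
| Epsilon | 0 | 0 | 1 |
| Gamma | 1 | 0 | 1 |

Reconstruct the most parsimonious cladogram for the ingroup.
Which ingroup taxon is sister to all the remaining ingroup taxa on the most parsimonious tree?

Character polarity is set by the outgroup: the derived state is whichever differs from the outgroup's state, so for caudal autotomy the derived state is '0', and for the remaining characters it is '1'.
Only Alpha, Eta, Gamma, and Zeta show the derived state '1' for calcified operculum, supporting them as a clade.
Only Alpha and Eta show the derived state '1' for cranial crest, supporting them as a clade.
caudal autotomy: derived state '0' in Alpha, Eta, and Zeta only — synapomorphy for {Alpha, Eta, Zeta}.
Most parsimonious ingroup topology: ((((Eta,Alpha),Zeta),Gamma),Epsilon).
Epsilon is sister to the clade containing all other ingroup taxa, so it is the earliest-diverging (most basal) ingroup lineage.

Epsilon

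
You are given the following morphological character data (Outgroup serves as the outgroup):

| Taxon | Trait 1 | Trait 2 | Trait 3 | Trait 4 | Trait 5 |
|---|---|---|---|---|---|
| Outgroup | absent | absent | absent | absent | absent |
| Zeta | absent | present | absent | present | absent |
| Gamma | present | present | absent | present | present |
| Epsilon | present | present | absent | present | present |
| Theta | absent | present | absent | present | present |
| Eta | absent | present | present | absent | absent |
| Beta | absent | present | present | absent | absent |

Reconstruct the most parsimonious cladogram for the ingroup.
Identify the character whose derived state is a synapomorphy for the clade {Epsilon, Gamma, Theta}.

Trait 5

The outgroup has state 'absent' for every character, so 'present' is the derived state throughout.
Trait 1: derived state 'present' in Epsilon and Gamma only — synapomorphy for {Epsilon, Gamma}.
Trait 2 (derived state 'present') is shared by all ingroup taxa — unites the whole ingroup.
Only Beta and Eta show the derived state 'present' for Trait 3, supporting them as a clade.
Trait 4: derived state 'present' in Epsilon, Gamma, Theta, and Zeta only — synapomorphy for {Epsilon, Gamma, Theta, Zeta}.
Trait 5: derived state 'present' in Epsilon, Gamma, and Theta only — synapomorphy for {Epsilon, Gamma, Theta}.
Most parsimonious ingroup topology: ((Zeta,((Gamma,Epsilon),Theta)),(Eta,Beta)).
The clade {Epsilon, Gamma, Theta} is supported by Trait 5: its derived state 'present' occurs in exactly those taxa and in no other taxon (including the outgroup).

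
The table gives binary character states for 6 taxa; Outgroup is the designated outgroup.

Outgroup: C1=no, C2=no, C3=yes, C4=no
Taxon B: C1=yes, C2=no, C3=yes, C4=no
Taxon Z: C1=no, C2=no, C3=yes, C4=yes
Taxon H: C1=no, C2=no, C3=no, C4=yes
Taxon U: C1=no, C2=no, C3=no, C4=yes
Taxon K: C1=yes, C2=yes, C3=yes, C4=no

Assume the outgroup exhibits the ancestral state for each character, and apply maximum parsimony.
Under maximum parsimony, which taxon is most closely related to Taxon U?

Taxon H

Character polarity is set by the outgroup: the derived state is whichever differs from the outgroup's state, so for C3 the derived state is 'no', and for the remaining characters it is 'yes'.
Only Taxon B and Taxon K show the derived state 'yes' for C1, supporting them as a clade.
C2: derived state 'yes' in Taxon K only — an autapomorphy, so it tells us nothing about relationships among taxa.
C3: derived state 'no' in Taxon H and Taxon U only — synapomorphy for {Taxon H, Taxon U}.
Only Taxon H, Taxon U, and Taxon Z show the derived state 'yes' for C4, supporting them as a clade.
Most parsimonious ingroup topology: ((Taxon B,Taxon K),(Taxon Z,(Taxon H,Taxon U))).
Taxon U and Taxon H form a cherry on this tree, so they are sister taxa.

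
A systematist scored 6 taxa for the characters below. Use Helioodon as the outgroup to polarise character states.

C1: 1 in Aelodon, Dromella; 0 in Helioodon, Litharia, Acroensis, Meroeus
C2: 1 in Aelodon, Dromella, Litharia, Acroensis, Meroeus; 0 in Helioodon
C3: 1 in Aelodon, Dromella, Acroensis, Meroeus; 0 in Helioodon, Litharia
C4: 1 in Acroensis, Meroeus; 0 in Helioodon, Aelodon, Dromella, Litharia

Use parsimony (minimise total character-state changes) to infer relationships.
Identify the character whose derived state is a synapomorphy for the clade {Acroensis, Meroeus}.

The outgroup has state '0' for every character, so '1' is the derived state throughout.
C1: derived state '1' in Aelodon and Dromella only — synapomorphy for {Aelodon, Dromella}.
All ingroup taxa share the derived state '1' for C2; it defines the ingroup but does not resolve relationships within it.
Only Acroensis, Aelodon, Dromella, and Meroeus show the derived state '1' for C3, supporting them as a clade.
C4: derived state '1' in Acroensis and Meroeus only — synapomorphy for {Acroensis, Meroeus}.
Most parsimonious ingroup topology: (((Aelodon,Dromella),(Acroensis,Meroeus)),Litharia).
The clade {Acroensis, Meroeus} is supported by C4: its derived state '1' occurs in exactly those taxa and in no other taxon (including the outgroup).

C4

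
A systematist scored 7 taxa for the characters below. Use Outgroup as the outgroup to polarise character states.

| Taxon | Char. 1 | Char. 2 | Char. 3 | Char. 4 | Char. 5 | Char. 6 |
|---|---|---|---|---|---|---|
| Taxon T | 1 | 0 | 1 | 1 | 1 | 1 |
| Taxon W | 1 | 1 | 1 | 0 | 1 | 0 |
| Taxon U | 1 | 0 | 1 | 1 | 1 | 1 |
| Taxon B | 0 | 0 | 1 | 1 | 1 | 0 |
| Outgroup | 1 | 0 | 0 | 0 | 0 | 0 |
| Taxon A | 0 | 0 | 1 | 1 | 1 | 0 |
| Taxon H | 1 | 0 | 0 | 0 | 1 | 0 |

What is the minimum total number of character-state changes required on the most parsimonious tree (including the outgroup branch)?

6

Character polarity is set by the outgroup: the derived state is whichever differs from the outgroup's state, so for Char. 1 the derived state is '0', and for the remaining characters it is '1'.
Char. 1 (derived state '0') is shared by Taxon A and Taxon B — a synapomorphy uniting that clade.
Char. 2: derived state '1' in Taxon W only — an autapomorphy, so it tells us nothing about relationships among taxa.
Char. 3: derived state '1' in Taxon A, Taxon B, Taxon T, Taxon U, and Taxon W only — synapomorphy for {Taxon A, Taxon B, Taxon T, Taxon U, Taxon W}.
Char. 4 (derived state '1') is shared by Taxon A, Taxon B, Taxon T, and Taxon U — a synapomorphy uniting that clade.
All ingroup taxa share the derived state '1' for Char. 5; it defines the ingroup but does not resolve relationships within it.
Only Taxon T and Taxon U show the derived state '1' for Char. 6, supporting them as a clade.
Most parsimonious ingroup topology: (Taxon H,(((Taxon A,Taxon B),(Taxon T,Taxon U)),Taxon W)).
Changes per character on this tree: Char. 1: 1; Char. 2: 1; Char. 3: 1; Char. 4: 1; Char. 5: 1; Char. 6: 1.
Total = 6.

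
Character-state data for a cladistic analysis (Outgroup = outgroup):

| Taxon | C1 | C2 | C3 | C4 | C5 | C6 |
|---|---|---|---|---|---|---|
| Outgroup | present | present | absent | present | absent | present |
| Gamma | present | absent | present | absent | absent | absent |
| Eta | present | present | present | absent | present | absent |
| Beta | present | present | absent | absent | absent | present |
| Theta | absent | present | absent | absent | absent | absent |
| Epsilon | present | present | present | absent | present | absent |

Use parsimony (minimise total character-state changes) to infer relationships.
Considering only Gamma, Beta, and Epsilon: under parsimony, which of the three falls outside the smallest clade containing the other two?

Beta

Character polarity is set by the outgroup: the derived state is whichever differs from the outgroup's state, so for C1, C2, C4, C6 the derived state is 'absent', and for the remaining characters it is 'present'.
C1: derived state 'absent' in Theta only — an autapomorphy, so it tells us nothing about relationships among taxa.
C2 (derived state 'absent') is unique to Gamma (autapomorphy; uninformative for grouping).
C3 (derived state 'present') is shared by Epsilon, Eta, and Gamma — a synapomorphy uniting that clade.
All ingroup taxa share the derived state 'absent' for C4; it defines the ingroup but does not resolve relationships within it.
C5: derived state 'present' in Epsilon and Eta only — synapomorphy for {Epsilon, Eta}.
Only Epsilon, Eta, Gamma, and Theta show the derived state 'absent' for C6, supporting them as a clade.
Most parsimonious ingroup topology: (((Gamma,(Eta,Epsilon)),Theta),Beta).
Gamma and Epsilon share a more recent common ancestor with each other than either does with Beta, so Beta is the least closely related of the three.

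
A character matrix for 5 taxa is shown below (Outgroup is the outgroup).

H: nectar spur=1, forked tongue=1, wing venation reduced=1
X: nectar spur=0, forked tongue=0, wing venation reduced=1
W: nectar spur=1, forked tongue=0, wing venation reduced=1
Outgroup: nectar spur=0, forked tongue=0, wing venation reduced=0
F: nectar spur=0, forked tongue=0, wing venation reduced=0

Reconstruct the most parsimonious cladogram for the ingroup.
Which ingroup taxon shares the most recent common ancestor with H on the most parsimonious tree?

The outgroup has state '0' for every character, so '1' is the derived state throughout.
Only H and W show the derived state '1' for nectar spur, supporting them as a clade.
forked tongue: derived state '1' in H only — an autapomorphy, so it tells us nothing about relationships among taxa.
wing venation reduced: derived state '1' in H, W, and X only — synapomorphy for {H, W, X}.
Most parsimonious ingroup topology: (((W,H),X),F).
H and W form a cherry on this tree, so they are sister taxa.

W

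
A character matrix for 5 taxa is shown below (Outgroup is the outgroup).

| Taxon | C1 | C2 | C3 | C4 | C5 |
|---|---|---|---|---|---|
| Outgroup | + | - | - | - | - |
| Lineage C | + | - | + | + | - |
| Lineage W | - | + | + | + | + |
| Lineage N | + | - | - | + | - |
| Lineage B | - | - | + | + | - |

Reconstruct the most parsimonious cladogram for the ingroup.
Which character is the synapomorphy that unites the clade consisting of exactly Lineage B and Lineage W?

C1

Character polarity is set by the outgroup: the derived state is whichever differs from the outgroup's state, so for C1 the derived state is '-', and for the remaining characters it is '+'.
Only Lineage B and Lineage W show the derived state '-' for C1, supporting them as a clade.
C2 (derived state '+') is unique to Lineage W (autapomorphy; uninformative for grouping).
C3 (derived state '+') is shared by Lineage B, Lineage C, and Lineage W — a synapomorphy uniting that clade.
C4 (derived state '+') is shared by all ingroup taxa — unites the whole ingroup.
C5 (derived state '+') is unique to Lineage W (autapomorphy; uninformative for grouping).
Most parsimonious ingroup topology: ((Lineage C,(Lineage W,Lineage B)),Lineage N).
The clade {Lineage B, Lineage W} is supported by C1: its derived state '-' occurs in exactly those taxa and in no other taxon (including the outgroup).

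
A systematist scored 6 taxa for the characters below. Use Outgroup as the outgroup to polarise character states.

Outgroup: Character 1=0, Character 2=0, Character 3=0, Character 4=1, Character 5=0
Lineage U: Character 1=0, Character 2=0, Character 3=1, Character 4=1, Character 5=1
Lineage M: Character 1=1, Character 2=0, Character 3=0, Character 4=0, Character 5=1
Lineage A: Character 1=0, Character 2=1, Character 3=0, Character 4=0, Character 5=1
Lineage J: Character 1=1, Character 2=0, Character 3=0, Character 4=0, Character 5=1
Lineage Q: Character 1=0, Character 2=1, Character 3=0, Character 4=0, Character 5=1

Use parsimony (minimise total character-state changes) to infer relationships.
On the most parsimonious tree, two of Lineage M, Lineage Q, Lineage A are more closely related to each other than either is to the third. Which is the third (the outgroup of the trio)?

Lineage M

Character polarity is set by the outgroup: the derived state is whichever differs from the outgroup's state, so for Character 4 the derived state is '0', and for the remaining characters it is '1'.
Character 1: derived state '1' in Lineage J and Lineage M only — synapomorphy for {Lineage J, Lineage M}.
Character 2 (derived state '1') is shared by Lineage A and Lineage Q — a synapomorphy uniting that clade.
Character 3: derived state '1' in Lineage U only — an autapomorphy, so it tells us nothing about relationships among taxa.
Only Lineage A, Lineage J, Lineage M, and Lineage Q show the derived state '0' for Character 4, supporting them as a clade.
All ingroup taxa share the derived state '1' for Character 5; it defines the ingroup but does not resolve relationships within it.
Most parsimonious ingroup topology: (Lineage U,((Lineage M,Lineage J),(Lineage A,Lineage Q))).
Lineage Q and Lineage A share a more recent common ancestor with each other than either does with Lineage M, so Lineage M is the least closely related of the three.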